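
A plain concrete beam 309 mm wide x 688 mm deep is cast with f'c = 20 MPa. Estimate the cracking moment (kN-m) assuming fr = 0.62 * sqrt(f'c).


fr = 0.62 * sqrt(20) = 0.62 * 4.4721 = 2.7727 MPa
I = 309 * 688^3 / 12 = 8385762304.0 mm^4
y_t = 344.0 mm
M_cr = fr * I / y_t = 2.7727 * 8385762304.0 / 344.0 N-mm
= 67.5913 kN-m

67.5913 kN-m


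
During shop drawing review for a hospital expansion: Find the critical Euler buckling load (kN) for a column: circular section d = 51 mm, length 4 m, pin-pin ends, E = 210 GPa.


I = pi * d^4 / 64 = 332086.03 mm^4
L = 4000.0 mm
P_cr = pi^2 * E * I / L^2
= 9.8696 * 210000.0 * 332086.03 / 4000.0^2
= 43017.95 N = 43.0179 kN

43.0179 kN


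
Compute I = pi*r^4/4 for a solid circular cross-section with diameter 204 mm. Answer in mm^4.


r = d / 2 = 204 / 2 = 102.0 mm
I = pi * r^4 / 4 = pi * 102.0^4 / 4
= 85014023.05 mm^4

85014023.05 mm^4


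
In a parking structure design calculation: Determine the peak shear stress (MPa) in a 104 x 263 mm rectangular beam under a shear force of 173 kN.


A = b * h = 104 * 263 = 27352 mm^2
V = 173 kN = 173000.0 N
tau_max = 1.5 * V / A = 1.5 * 173000.0 / 27352
= 9.4874 MPa

9.4874 MPa


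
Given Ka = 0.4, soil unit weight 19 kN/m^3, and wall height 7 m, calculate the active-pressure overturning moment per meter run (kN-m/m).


Pa = 0.5 * Ka * gamma * H^2
= 0.5 * 0.4 * 19 * 7^2
= 186.2 kN/m
Arm = H / 3 = 7 / 3 = 2.3333 m
Mo = Pa * arm = Pa * H / 3 = 186.2 * 7 / 3 = 434.4667 kN-m/m

434.4667 kN-m/m


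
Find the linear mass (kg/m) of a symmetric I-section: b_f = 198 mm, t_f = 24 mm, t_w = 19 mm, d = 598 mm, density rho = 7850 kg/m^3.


A_flanges = 2 * 198 * 24 = 9504 mm^2
A_web = (598 - 2 * 24) * 19 = 10450 mm^2
A_total = 9504 + 10450 = 19954 mm^2 = 0.019954 m^2
Weight = rho * A = 7850 * 0.019954 = 156.6389 kg/m

156.6389 kg/m


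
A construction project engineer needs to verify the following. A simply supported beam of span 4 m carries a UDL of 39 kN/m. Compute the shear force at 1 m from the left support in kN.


R_A = w * L / 2 = 39 * 4 / 2 = 78.0 kN
V(x) = R_A - w * x = 78.0 - 39 * 1
= 39.0 kN

39.0 kN


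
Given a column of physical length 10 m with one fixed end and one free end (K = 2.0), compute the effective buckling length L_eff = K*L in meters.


L_eff = K * L
= 2.0 * 10
= 20.0 m

20.0 m


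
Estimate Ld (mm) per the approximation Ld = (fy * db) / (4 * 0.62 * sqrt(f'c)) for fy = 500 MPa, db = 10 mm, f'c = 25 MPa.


Ld = (fy * db) / (4 * 0.62 * sqrt(f'c))
= (500 * 10) / (4 * 0.62 * sqrt(25))
= 5000 / 12.4
= 403.23 mm

403.23 mm


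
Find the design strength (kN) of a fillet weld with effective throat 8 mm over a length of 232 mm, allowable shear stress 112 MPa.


Strength = throat * length * allowable stress
= 8 * 232 * 112 N
= 207872 N
= 207.87 kN

207.87 kN


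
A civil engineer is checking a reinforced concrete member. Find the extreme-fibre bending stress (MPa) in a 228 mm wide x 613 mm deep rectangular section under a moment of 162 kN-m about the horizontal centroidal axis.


I = b * h^3 / 12 = 228 * 613^3 / 12 = 4376581543.0 mm^4
y = h / 2 = 613 / 2 = 306.5 mm
M = 162 kN-m = 162000000.0 N-mm
sigma = M * y / I = 162000000.0 * 306.5 / 4376581543.0
= 11.35 MPa

11.35 MPa


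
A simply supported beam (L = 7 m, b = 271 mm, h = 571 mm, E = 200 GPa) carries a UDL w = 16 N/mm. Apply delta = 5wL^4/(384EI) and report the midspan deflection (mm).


I = 271 * 571^3 / 12 = 4204325865.08 mm^4
L = 7000.0 mm, w = 16 N/mm, E = 200000.0 MPa
delta = 5 * w * L^4 / (384 * E * I)
= 5 * 16 * 7000.0^4 / (384 * 200000.0 * 4204325865.08)
= 0.5949 mm

0.5949 mm


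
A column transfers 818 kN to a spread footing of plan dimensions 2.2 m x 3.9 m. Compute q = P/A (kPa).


A = 2.2 * 3.9 = 8.58 m^2
q = P / A = 818 / 8.58
= 95.338 kPa

95.338 kPa


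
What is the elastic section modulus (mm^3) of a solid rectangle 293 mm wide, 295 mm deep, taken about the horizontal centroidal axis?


S = b * h^2 / 6
= 293 * 295^2 / 6
= 293 * 87025 / 6
= 4249720.83 mm^3

4249720.83 mm^3


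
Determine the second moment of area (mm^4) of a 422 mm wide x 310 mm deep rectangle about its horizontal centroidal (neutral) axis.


I = b * h^3 / 12
= 422 * 310^3 / 12
= 422 * 29791000 / 12
= 1047650166.67 mm^4

1047650166.67 mm^4


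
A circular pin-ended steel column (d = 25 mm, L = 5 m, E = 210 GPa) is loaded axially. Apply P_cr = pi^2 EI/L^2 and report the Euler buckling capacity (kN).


I = pi * d^4 / 64 = 19174.76 mm^4
L = 5000.0 mm
P_cr = pi^2 * E * I / L^2
= 9.8696 * 210000.0 * 19174.76 / 5000.0^2
= 1589.68 N = 1.5897 kN

1.5897 kN


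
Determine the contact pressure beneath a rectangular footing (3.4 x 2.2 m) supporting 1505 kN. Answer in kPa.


A = 3.4 * 2.2 = 7.48 m^2
q = P / A = 1505 / 7.48
= 201.2032 kPa

201.2032 kPa


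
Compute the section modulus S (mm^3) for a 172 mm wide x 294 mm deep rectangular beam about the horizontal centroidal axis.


S = b * h^2 / 6
= 172 * 294^2 / 6
= 172 * 86436 / 6
= 2477832.0 mm^3

2477832.0 mm^3


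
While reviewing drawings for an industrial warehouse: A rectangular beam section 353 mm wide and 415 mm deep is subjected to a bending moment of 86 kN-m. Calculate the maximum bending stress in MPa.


I = b * h^3 / 12 = 353 * 415^3 / 12 = 2102508447.92 mm^4
y = h / 2 = 415 / 2 = 207.5 mm
M = 86 kN-m = 86000000.0 N-mm
sigma = M * y / I = 86000000.0 * 207.5 / 2102508447.92
= 8.49 MPa

8.49 MPa


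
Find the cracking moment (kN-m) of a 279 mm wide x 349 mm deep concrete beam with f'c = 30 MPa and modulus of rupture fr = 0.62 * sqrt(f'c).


fr = 0.62 * sqrt(30) = 0.62 * 5.4772 = 3.3959 MPa
I = 279 * 349^3 / 12 = 988323764.25 mm^4
y_t = 174.5 mm
M_cr = fr * I / y_t = 3.3959 * 988323764.25 / 174.5 N-mm
= 19.2334 kN-m

19.2334 kN-m


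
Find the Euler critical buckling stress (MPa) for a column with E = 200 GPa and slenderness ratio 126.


sigma_cr = pi^2 * E / lambda^2
= 9.8696 * 200000.0 / 126^2
= 9.8696 * 200000.0 / 15876
= 124.3336 MPa

124.3336 MPa


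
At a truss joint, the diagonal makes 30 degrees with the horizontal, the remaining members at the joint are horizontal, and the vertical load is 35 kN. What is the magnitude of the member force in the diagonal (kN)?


At the joint, only the diagonal has a vertical component, so vertical equilibrium gives:
F * sin(30) = 35
F = 35 / sin(30)
= 35 / 0.5
= 70.0 kN

70.0 kN


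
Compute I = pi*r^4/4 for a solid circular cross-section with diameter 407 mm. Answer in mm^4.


r = d / 2 = 407 / 2 = 203.5 mm
I = pi * r^4 / 4 = pi * 203.5^4 / 4
= 1346937783.35 mm^4

1346937783.35 mm^4


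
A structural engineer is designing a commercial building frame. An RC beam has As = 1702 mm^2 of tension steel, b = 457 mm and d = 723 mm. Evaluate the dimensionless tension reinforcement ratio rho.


rho = As / (b * d)
= 1702 / (457 * 723)
= 1702 / 330411
= 0.005151 (dimensionless)

0.005151 (dimensionless)


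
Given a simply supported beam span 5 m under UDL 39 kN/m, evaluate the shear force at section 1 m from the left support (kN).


R_A = w * L / 2 = 39 * 5 / 2 = 97.5 kN
V(x) = R_A - w * x = 97.5 - 39 * 1
= 58.5 kN

58.5 kN


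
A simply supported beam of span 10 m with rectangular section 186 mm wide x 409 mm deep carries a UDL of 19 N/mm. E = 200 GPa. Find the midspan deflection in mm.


I = 186 * 409^3 / 12 = 1060477899.5 mm^4
L = 10000.0 mm, w = 19 N/mm, E = 200000.0 MPa
delta = 5 * w * L^4 / (384 * E * I)
= 5 * 19 * 10000.0^4 / (384 * 200000.0 * 1060477899.5)
= 11.6644 mm

11.6644 mm


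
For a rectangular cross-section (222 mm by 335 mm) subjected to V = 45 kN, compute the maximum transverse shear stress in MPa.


A = b * h = 222 * 335 = 74370 mm^2
V = 45 kN = 45000.0 N
tau_max = 1.5 * V / A = 1.5 * 45000.0 / 74370
= 0.9076 MPa

0.9076 MPa


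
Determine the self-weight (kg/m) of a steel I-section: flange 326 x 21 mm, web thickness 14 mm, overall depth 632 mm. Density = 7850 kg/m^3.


A_flanges = 2 * 326 * 21 = 13692 mm^2
A_web = (632 - 2 * 21) * 14 = 8260 mm^2
A_total = 13692 + 8260 = 21952 mm^2 = 0.021952 m^2
Weight = rho * A = 7850 * 0.021952 = 172.3232 kg/m

172.3232 kg/m


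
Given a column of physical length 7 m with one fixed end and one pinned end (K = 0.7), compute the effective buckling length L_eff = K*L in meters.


L_eff = K * L
= 0.7 * 7
= 4.9 m

4.9 m


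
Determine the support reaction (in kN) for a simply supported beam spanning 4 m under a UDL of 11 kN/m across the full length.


Total load = w * L = 11 * 4 = 44 kN
By symmetry, each reaction R = total / 2 = 44 / 2 = 22.0 kN

22.0 kN


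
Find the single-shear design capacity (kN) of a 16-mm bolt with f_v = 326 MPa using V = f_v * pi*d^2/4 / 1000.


A = pi * d^2 / 4 = pi * 16^2 / 4 = 201.0619 mm^2
V = f_v * A / 1000 = 326 * 201.0619 / 1000
= 65.5462 kN

65.5462 kN


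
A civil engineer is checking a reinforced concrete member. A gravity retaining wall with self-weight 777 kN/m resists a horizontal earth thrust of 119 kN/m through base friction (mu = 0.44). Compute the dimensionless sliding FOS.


Resisting force = mu * W = 0.44 * 777 = 341.88 kN/m
FOS = Resisting / Driving = 341.88 / 119
= 2.8729 (dimensionless)

2.8729 (dimensionless)


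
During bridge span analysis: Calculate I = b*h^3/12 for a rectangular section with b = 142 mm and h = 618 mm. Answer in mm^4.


I = b * h^3 / 12
= 142 * 618^3 / 12
= 142 * 236029032 / 12
= 2793010212.0 mm^4

2793010212.0 mm^4


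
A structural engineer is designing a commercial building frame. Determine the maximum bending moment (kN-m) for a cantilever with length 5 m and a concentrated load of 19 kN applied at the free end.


For a cantilever with a point load at the free end:
M_max = P * L = 19 * 5 = 95 kN-m

95 kN-m


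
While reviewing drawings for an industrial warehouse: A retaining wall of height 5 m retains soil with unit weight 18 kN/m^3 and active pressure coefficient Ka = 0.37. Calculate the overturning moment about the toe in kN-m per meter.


Pa = 0.5 * Ka * gamma * H^2
= 0.5 * 0.37 * 18 * 5^2
= 83.25 kN/m
Arm = H / 3 = 5 / 3 = 1.6667 m
Mo = Pa * arm = Pa * H / 3 = 83.25 * 5 / 3 = 138.75 kN-m/m

138.75 kN-m/m


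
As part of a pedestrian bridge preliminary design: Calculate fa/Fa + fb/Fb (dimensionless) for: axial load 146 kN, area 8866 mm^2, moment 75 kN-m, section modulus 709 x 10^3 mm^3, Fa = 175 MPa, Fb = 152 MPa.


f_a = P / A = 146000.0 / 8866 = 16.4674 MPa
f_b = M / S = 75000000.0 / 709000.0 = 105.7828 MPa
Ratio = f_a / Fa + f_b / Fb
= 16.4674 / 175 + 105.7828 / 152
= 0.79 (dimensionless)

0.79 (dimensionless)


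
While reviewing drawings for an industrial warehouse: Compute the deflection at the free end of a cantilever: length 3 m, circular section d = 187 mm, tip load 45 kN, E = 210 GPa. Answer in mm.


I = pi * d^4 / 64 = pi * 187^4 / 64 = 60025574.43 mm^4
L = 3000.0 mm, P = 45000.0 N, E = 210000.0 MPa
delta = P * L^3 / (3 * E * I)
= 45000.0 * 3000.0^3 / (3 * 210000.0 * 60025574.43)
= 32.1292 mm

32.1292 mm


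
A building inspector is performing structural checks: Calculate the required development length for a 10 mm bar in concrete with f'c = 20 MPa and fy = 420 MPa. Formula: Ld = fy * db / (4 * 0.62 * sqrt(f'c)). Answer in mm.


Ld = (fy * db) / (4 * 0.62 * sqrt(f'c))
= (420 * 10) / (4 * 0.62 * sqrt(20))
= 4200 / 11.0909
= 378.69 mm

378.69 mm


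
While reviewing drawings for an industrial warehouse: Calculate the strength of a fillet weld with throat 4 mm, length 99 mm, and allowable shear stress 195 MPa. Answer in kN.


Strength = throat * length * allowable stress
= 4 * 99 * 195 N
= 77220 N
= 77.22 kN

77.22 kN


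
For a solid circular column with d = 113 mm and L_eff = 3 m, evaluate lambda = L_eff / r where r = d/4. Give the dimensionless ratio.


Radius of gyration r = d / 4 = 113 / 4 = 28.25 mm
L_eff = 3000.0 mm
Slenderness ratio = L / r = 3000.0 / 28.25 = 106.19 (dimensionless)

106.19 (dimensionless)


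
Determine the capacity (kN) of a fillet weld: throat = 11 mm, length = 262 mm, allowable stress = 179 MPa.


Strength = throat * length * allowable stress
= 11 * 262 * 179 N
= 515878 N
= 515.88 kN

515.88 kN


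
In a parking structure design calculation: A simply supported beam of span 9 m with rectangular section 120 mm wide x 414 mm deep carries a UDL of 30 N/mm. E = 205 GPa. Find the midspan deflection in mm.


I = 120 * 414^3 / 12 = 709579440.0 mm^4
L = 9000.0 mm, w = 30 N/mm, E = 205000.0 MPa
delta = 5 * w * L^4 / (384 * E * I)
= 5 * 30 * 9000.0^4 / (384 * 205000.0 * 709579440.0)
= 17.6188 mm

17.6188 mm


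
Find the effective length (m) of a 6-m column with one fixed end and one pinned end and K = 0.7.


L_eff = K * L
= 0.7 * 6
= 4.2 m

4.2 m


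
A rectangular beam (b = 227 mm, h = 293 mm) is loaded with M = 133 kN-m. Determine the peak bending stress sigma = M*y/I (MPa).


I = b * h^3 / 12 = 227 * 293^3 / 12 = 475825236.58 mm^4
y = h / 2 = 293 / 2 = 146.5 mm
M = 133 kN-m = 133000000.0 N-mm
sigma = M * y / I = 133000000.0 * 146.5 / 475825236.58
= 40.95 MPa

40.95 MPa


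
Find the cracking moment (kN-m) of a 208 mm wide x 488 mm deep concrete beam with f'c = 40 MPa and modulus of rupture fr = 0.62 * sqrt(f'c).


fr = 0.62 * sqrt(40) = 0.62 * 6.3246 = 3.9212 MPa
I = 208 * 488^3 / 12 = 2014380714.67 mm^4
y_t = 244.0 mm
M_cr = fr * I / y_t = 3.9212 * 2014380714.67 / 244.0 N-mm
= 32.3723 kN-m

32.3723 kN-m


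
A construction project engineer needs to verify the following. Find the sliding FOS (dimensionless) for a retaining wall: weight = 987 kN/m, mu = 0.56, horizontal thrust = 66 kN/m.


Resisting force = mu * W = 0.56 * 987 = 552.72 kN/m
FOS = Resisting / Driving = 552.72 / 66
= 8.3745 (dimensionless)

8.3745 (dimensionless)


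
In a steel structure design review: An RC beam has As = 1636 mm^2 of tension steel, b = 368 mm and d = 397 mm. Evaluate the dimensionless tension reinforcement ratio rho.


rho = As / (b * d)
= 1636 / (368 * 397)
= 1636 / 146096
= 0.011198 (dimensionless)

0.011198 (dimensionless)


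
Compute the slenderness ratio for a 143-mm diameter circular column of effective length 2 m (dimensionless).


Radius of gyration r = d / 4 = 143 / 4 = 35.75 mm
L_eff = 2000.0 mm
Slenderness ratio = L / r = 2000.0 / 35.75 = 55.94 (dimensionless)

55.94 (dimensionless)


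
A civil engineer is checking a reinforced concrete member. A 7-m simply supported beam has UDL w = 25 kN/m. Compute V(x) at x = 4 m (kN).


R_A = w * L / 2 = 25 * 7 / 2 = 87.5 kN
V(x) = R_A - w * x = 87.5 - 25 * 4
= -12.5 kN

-12.5 kN


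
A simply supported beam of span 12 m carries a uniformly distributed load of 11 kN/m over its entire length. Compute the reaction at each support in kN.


Total load = w * L = 11 * 12 = 132 kN
By symmetry, each reaction R = total / 2 = 132 / 2 = 66.0 kN

66.0 kN


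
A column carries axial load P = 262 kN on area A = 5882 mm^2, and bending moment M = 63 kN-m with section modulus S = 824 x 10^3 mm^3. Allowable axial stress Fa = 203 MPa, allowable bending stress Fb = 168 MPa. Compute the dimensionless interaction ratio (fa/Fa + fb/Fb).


f_a = P / A = 262000.0 / 5882 = 44.5427 MPa
f_b = M / S = 63000000.0 / 824000.0 = 76.4563 MPa
Ratio = f_a / Fa + f_b / Fb
= 44.5427 / 203 + 76.4563 / 168
= 0.6745 (dimensionless)

0.6745 (dimensionless)


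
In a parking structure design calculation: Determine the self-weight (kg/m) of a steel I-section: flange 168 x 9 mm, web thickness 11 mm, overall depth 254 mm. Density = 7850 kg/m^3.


A_flanges = 2 * 168 * 9 = 3024 mm^2
A_web = (254 - 2 * 9) * 11 = 2596 mm^2
A_total = 3024 + 2596 = 5620 mm^2 = 0.005620 m^2
Weight = rho * A = 7850 * 0.005620 = 44.117 kg/m

44.117 kg/m


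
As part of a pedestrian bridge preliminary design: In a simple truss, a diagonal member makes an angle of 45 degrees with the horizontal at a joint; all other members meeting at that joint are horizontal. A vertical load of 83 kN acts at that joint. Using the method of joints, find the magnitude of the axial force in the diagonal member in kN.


At the joint, only the diagonal has a vertical component, so vertical equilibrium gives:
F * sin(45) = 83
F = 83 / sin(45)
= 83 / 0.707107
= 117.38 kN

117.38 kN


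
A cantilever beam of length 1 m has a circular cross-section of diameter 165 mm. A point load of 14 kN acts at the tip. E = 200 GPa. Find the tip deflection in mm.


I = pi * d^4 / 64 = pi * 165^4 / 64 = 36383600.6 mm^4
L = 1000.0 mm, P = 14000.0 N, E = 200000.0 MPa
delta = P * L^3 / (3 * E * I)
= 14000.0 * 1000.0^3 / (3 * 200000.0 * 36383600.6)
= 0.6413 mm

0.6413 mm


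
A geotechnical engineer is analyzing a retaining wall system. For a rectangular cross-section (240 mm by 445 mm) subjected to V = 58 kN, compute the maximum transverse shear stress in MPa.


A = b * h = 240 * 445 = 106800 mm^2
V = 58 kN = 58000.0 N
tau_max = 1.5 * V / A = 1.5 * 58000.0 / 106800
= 0.8146 MPa

0.8146 MPa


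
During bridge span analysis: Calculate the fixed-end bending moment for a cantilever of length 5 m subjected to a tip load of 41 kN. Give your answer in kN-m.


For a cantilever with a point load at the free end:
M_max = P * L = 41 * 5 = 205 kN-m

205 kN-m


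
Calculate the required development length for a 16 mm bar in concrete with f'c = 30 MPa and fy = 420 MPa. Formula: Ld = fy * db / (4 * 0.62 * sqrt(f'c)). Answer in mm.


Ld = (fy * db) / (4 * 0.62 * sqrt(f'c))
= (420 * 16) / (4 * 0.62 * sqrt(30))
= 6720 / 13.5835
= 494.72 mm

494.72 mm


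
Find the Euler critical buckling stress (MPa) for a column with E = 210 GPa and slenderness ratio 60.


sigma_cr = pi^2 * E / lambda^2
= 9.8696 * 210000.0 / 60^2
= 9.8696 * 210000.0 / 3600
= 575.7269 MPa

575.7269 MPa


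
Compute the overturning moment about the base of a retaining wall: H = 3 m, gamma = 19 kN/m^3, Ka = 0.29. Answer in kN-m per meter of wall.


Pa = 0.5 * Ka * gamma * H^2
= 0.5 * 0.29 * 19 * 3^2
= 24.795 kN/m
Arm = H / 3 = 3 / 3 = 1.0 m
Mo = Pa * arm = Pa * H / 3 = 24.795 * 3 / 3 = 24.795 kN-m/m

24.795 kN-m/m


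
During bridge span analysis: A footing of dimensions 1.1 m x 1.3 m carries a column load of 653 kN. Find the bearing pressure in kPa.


A = 1.1 * 1.3 = 1.43 m^2
q = P / A = 653 / 1.43
= 456.6434 kPa

456.6434 kPa


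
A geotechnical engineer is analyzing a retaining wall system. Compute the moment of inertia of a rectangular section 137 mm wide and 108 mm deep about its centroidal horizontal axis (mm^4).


I = b * h^3 / 12
= 137 * 108^3 / 12
= 137 * 1259712 / 12
= 14381712.0 mm^4

14381712.0 mm^4


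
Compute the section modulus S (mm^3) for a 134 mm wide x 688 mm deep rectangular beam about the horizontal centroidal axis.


S = b * h^2 / 6
= 134 * 688^2 / 6
= 134 * 473344 / 6
= 10571349.33 mm^3

10571349.33 mm^3


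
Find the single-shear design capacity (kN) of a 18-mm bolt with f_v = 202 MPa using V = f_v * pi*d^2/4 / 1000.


A = pi * d^2 / 4 = pi * 18^2 / 4 = 254.469 mm^2
V = f_v * A / 1000 = 202 * 254.469 / 1000
= 51.4027 kN

51.4027 kN


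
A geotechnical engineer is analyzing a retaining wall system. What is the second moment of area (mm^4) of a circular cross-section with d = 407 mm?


r = d / 2 = 407 / 2 = 203.5 mm
I = pi * r^4 / 4 = pi * 203.5^4 / 4
= 1346937783.35 mm^4

1346937783.35 mm^4


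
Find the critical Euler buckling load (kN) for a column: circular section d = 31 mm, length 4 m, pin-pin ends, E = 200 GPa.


I = pi * d^4 / 64 = 45333.23 mm^4
L = 4000.0 mm
P_cr = pi^2 * E * I / L^2
= 9.8696 * 200000.0 * 45333.23 / 4000.0^2
= 5592.76 N = 5.5928 kN

5.5928 kN


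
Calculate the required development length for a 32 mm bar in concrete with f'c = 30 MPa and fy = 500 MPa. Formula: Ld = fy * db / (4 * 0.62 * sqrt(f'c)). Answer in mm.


Ld = (fy * db) / (4 * 0.62 * sqrt(f'c))
= (500 * 32) / (4 * 0.62 * sqrt(30))
= 16000 / 13.5835
= 1177.9 mm

1177.9 mm


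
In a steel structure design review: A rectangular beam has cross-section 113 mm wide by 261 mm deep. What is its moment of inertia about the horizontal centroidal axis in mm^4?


I = b * h^3 / 12
= 113 * 261^3 / 12
= 113 * 17779581 / 12
= 167424387.75 mm^4

167424387.75 mm^4


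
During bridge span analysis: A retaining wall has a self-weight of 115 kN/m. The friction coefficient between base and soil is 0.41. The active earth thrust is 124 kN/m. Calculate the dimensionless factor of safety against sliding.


Resisting force = mu * W = 0.41 * 115 = 47.15 kN/m
FOS = Resisting / Driving = 47.15 / 124
= 0.3802 (dimensionless)

0.3802 (dimensionless)


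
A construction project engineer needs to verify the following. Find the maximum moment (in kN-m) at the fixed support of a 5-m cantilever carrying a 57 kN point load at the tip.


For a cantilever with a point load at the free end:
M_max = P * L = 57 * 5 = 285 kN-m

285 kN-m


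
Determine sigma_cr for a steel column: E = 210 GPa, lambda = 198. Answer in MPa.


sigma_cr = pi^2 * E / lambda^2
= 9.8696 * 210000.0 / 198^2
= 9.8696 * 210000.0 / 39204
= 52.8675 MPa

52.8675 MPa


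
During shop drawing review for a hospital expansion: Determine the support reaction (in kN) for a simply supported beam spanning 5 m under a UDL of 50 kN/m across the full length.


Total load = w * L = 50 * 5 = 250 kN
By symmetry, each reaction R = total / 2 = 250 / 2 = 125.0 kN

125.0 kN


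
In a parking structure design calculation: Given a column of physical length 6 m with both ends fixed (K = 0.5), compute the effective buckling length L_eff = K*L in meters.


L_eff = K * L
= 0.5 * 6
= 3.0 m

3.0 m


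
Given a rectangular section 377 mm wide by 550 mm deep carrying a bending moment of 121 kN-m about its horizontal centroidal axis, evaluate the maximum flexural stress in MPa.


I = b * h^3 / 12 = 377 * 550^3 / 12 = 5226947916.67 mm^4
y = h / 2 = 550 / 2 = 275.0 mm
M = 121 kN-m = 121000000.0 N-mm
sigma = M * y / I = 121000000.0 * 275.0 / 5226947916.67
= 6.37 MPa

6.37 MPa


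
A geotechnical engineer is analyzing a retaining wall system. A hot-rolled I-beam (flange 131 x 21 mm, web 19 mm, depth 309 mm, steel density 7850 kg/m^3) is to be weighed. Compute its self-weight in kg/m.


A_flanges = 2 * 131 * 21 = 5502 mm^2
A_web = (309 - 2 * 21) * 19 = 5073 mm^2
A_total = 5502 + 5073 = 10575 mm^2 = 0.010575 m^2
Weight = rho * A = 7850 * 0.010575 = 83.0138 kg/m

83.0138 kg/m


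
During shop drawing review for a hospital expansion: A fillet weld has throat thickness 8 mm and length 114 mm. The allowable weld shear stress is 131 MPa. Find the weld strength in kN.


Strength = throat * length * allowable stress
= 8 * 114 * 131 N
= 119472 N
= 119.47 kN

119.47 kN


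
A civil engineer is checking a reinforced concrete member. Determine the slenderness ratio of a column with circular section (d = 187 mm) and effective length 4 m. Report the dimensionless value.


Radius of gyration r = d / 4 = 187 / 4 = 46.75 mm
L_eff = 4000.0 mm
Slenderness ratio = L / r = 4000.0 / 46.75 = 85.56 (dimensionless)

85.56 (dimensionless)


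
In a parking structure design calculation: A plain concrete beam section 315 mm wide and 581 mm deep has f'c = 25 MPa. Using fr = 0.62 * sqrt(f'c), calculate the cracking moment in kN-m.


fr = 0.62 * sqrt(25) = 0.62 * 5.0 = 3.1 MPa
I = 315 * 581^3 / 12 = 5148227201.25 mm^4
y_t = 290.5 mm
M_cr = fr * I / y_t = 3.1 * 5148227201.25 / 290.5 N-mm
= 54.9381 kN-m

54.9381 kN-m


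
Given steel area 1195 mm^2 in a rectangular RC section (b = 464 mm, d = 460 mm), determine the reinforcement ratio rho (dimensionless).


rho = As / (b * d)
= 1195 / (464 * 460)
= 1195 / 213440
= 0.005599 (dimensionless)

0.005599 (dimensionless)


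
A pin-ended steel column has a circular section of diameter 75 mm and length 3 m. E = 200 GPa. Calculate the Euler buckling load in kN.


I = pi * d^4 / 64 = 1553155.55 mm^4
L = 3000.0 mm
P_cr = pi^2 * E * I / L^2
= 9.8696 * 200000.0 * 1553155.55 / 3000.0^2
= 340645.13 N = 340.6451 kN

340.6451 kN


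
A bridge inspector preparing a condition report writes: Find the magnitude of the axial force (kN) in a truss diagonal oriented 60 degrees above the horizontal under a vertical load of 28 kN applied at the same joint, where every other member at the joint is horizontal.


At the joint, only the diagonal has a vertical component, so vertical equilibrium gives:
F * sin(60) = 28
F = 28 / sin(60)
= 28 / 0.866025
= 32.33 kN

32.33 kN


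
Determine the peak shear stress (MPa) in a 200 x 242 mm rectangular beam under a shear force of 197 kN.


A = b * h = 200 * 242 = 48400 mm^2
V = 197 kN = 197000.0 N
tau_max = 1.5 * V / A = 1.5 * 197000.0 / 48400
= 6.1054 MPa

6.1054 MPa


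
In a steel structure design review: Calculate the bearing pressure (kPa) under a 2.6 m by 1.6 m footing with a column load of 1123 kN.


A = 2.6 * 1.6 = 4.16 m^2
q = P / A = 1123 / 4.16
= 269.9519 kPa

269.9519 kPa


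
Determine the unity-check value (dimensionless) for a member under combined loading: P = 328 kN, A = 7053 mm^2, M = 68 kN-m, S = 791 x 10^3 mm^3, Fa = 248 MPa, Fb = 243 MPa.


f_a = P / A = 328000.0 / 7053 = 46.505 MPa
f_b = M / S = 68000000.0 / 791000.0 = 85.9671 MPa
Ratio = f_a / Fa + f_b / Fb
= 46.505 / 248 + 85.9671 / 243
= 0.5413 (dimensionless)

0.5413 (dimensionless)


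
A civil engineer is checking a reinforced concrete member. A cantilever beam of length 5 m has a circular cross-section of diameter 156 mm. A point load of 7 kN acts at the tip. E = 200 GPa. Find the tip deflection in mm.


I = pi * d^4 / 64 = pi * 156^4 / 64 = 29071557.0 mm^4
L = 5000.0 mm, P = 7000.0 N, E = 200000.0 MPa
delta = P * L^3 / (3 * E * I)
= 7000.0 * 5000.0^3 / (3 * 200000.0 * 29071557.0)
= 50.1636 mm

50.1636 mm


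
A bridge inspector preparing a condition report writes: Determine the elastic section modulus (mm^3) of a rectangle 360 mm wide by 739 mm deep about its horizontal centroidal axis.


S = b * h^2 / 6
= 360 * 739^2 / 6
= 360 * 546121 / 6
= 32767260.0 mm^3

32767260.0 mm^3


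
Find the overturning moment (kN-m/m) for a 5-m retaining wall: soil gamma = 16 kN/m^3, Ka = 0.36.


Pa = 0.5 * Ka * gamma * H^2
= 0.5 * 0.36 * 16 * 5^2
= 72.0 kN/m
Arm = H / 3 = 5 / 3 = 1.6667 m
Mo = Pa * arm = Pa * H / 3 = 72.0 * 5 / 3 = 120.0 kN-m/m

120.0 kN-m/m


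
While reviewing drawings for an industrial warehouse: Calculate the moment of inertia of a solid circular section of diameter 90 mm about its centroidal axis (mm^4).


r = d / 2 = 90 / 2 = 45.0 mm
I = pi * r^4 / 4 = pi * 45.0^4 / 4
= 3220623.34 mm^4

3220623.34 mm^4


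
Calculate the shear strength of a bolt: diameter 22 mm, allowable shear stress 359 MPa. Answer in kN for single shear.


A = pi * d^2 / 4 = pi * 22^2 / 4 = 380.1327 mm^2
V = f_v * A / 1000 = 359 * 380.1327 / 1000
= 136.4676 kN

136.4676 kN


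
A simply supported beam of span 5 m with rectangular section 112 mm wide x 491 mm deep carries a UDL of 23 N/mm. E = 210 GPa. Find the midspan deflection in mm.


I = 112 * 491^3 / 12 = 1104793862.67 mm^4
L = 5000.0 mm, w = 23 N/mm, E = 210000.0 MPa
delta = 5 * w * L^4 / (384 * E * I)
= 5 * 23 * 5000.0^4 / (384 * 210000.0 * 1104793862.67)
= 0.8068 mm

0.8068 mm


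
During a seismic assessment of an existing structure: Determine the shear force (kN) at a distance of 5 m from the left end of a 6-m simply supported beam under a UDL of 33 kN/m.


R_A = w * L / 2 = 33 * 6 / 2 = 99.0 kN
V(x) = R_A - w * x = 99.0 - 33 * 5
= -66.0 kN

-66.0 kN


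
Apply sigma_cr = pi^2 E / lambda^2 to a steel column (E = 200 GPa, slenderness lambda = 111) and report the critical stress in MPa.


sigma_cr = pi^2 * E / lambda^2
= 9.8696 * 200000.0 / 111^2
= 9.8696 * 200000.0 / 12321
= 160.2078 MPa

160.2078 MPa


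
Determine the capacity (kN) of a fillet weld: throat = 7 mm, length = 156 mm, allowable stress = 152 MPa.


Strength = throat * length * allowable stress
= 7 * 156 * 152 N
= 165984 N
= 165.98 kN

165.98 kN


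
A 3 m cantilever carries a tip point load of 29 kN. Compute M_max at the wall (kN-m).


For a cantilever with a point load at the free end:
M_max = P * L = 29 * 3 = 87 kN-m

87 kN-m


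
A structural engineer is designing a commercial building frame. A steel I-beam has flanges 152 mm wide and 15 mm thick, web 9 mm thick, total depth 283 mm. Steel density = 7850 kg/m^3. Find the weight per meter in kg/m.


A_flanges = 2 * 152 * 15 = 4560 mm^2
A_web = (283 - 2 * 15) * 9 = 2277 mm^2
A_total = 4560 + 2277 = 6837 mm^2 = 0.006837 m^2
Weight = rho * A = 7850 * 0.006837 = 53.6705 kg/m

53.6705 kg/m


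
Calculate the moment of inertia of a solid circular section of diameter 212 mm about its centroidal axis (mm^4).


r = d / 2 = 212 / 2 = 106.0 mm
I = pi * r^4 / 4 = pi * 106.0^4 / 4
= 99154708.57 mm^4

99154708.57 mm^4


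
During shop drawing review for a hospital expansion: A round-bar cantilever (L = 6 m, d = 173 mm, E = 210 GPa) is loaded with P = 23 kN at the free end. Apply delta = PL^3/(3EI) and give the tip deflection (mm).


I = pi * d^4 / 64 = pi * 173^4 / 64 = 43969781.88 mm^4
L = 6000.0 mm, P = 23000.0 N, E = 210000.0 MPa
delta = P * L^3 / (3 * E * I)
= 23000.0 * 6000.0^3 / (3 * 210000.0 * 43969781.88)
= 179.3439 mm

179.3439 mm


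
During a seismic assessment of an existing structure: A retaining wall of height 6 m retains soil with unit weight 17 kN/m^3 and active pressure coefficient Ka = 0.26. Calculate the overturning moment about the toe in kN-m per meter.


Pa = 0.5 * Ka * gamma * H^2
= 0.5 * 0.26 * 17 * 6^2
= 79.56 kN/m
Arm = H / 3 = 6 / 3 = 2.0 m
Mo = Pa * arm = Pa * H / 3 = 79.56 * 6 / 3 = 159.12 kN-m/m

159.12 kN-m/m


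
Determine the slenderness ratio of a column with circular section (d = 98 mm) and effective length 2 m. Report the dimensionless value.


Radius of gyration r = d / 4 = 98 / 4 = 24.5 mm
L_eff = 2000.0 mm
Slenderness ratio = L / r = 2000.0 / 24.5 = 81.63 (dimensionless)

81.63 (dimensionless)


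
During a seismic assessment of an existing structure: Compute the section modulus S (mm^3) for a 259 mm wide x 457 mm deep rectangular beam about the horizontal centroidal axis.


S = b * h^2 / 6
= 259 * 457^2 / 6
= 259 * 208849 / 6
= 9015315.17 mm^3

9015315.17 mm^3


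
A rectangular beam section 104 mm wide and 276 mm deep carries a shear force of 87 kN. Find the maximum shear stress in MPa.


A = b * h = 104 * 276 = 28704 mm^2
V = 87 kN = 87000.0 N
tau_max = 1.5 * V / A = 1.5 * 87000.0 / 28704
= 4.5464 MPa

4.5464 MPa


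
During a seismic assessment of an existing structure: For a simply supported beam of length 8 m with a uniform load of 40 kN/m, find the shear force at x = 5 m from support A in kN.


R_A = w * L / 2 = 40 * 8 / 2 = 160.0 kN
V(x) = R_A - w * x = 160.0 - 40 * 5
= -40.0 kN

-40.0 kN


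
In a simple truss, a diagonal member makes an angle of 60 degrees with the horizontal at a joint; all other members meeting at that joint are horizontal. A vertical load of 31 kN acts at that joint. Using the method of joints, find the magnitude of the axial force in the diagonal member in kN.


At the joint, only the diagonal has a vertical component, so vertical equilibrium gives:
F * sin(60) = 31
F = 31 / sin(60)
= 31 / 0.866025
= 35.8 kN

35.8 kN


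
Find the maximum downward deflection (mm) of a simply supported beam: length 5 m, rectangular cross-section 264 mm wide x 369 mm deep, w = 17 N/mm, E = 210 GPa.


I = 264 * 369^3 / 12 = 1105354998.0 mm^4
L = 5000.0 mm, w = 17 N/mm, E = 210000.0 MPa
delta = 5 * w * L^4 / (384 * E * I)
= 5 * 17 * 5000.0^4 / (384 * 210000.0 * 1105354998.0)
= 0.596 mm

0.596 mm


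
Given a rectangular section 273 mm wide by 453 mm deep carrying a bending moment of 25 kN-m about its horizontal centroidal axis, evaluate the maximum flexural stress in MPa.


I = b * h^3 / 12 = 273 * 453^3 / 12 = 2114832651.75 mm^4
y = h / 2 = 453 / 2 = 226.5 mm
M = 25 kN-m = 25000000.0 N-mm
sigma = M * y / I = 25000000.0 * 226.5 / 2114832651.75
= 2.68 MPa

2.68 MPa


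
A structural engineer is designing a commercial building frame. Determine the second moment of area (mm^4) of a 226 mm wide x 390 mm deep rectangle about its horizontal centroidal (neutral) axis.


I = b * h^3 / 12
= 226 * 390^3 / 12
= 226 * 59319000 / 12
= 1117174500.0 mm^4

1117174500.0 mm^4


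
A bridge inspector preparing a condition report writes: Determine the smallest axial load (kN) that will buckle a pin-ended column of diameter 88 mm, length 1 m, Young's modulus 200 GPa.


I = pi * d^4 / 64 = 2943747.71 mm^4
L = 1000.0 mm
P_cr = pi^2 * E * I / L^2
= 9.8696 * 200000.0 * 2943747.71 / 1000.0^2
= 5810725.08 N = 5810.7251 kN

5810.7251 kN


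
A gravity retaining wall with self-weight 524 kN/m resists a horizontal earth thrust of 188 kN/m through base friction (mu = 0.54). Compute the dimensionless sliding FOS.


Resisting force = mu * W = 0.54 * 524 = 282.96 kN/m
FOS = Resisting / Driving = 282.96 / 188
= 1.5051 (dimensionless)

1.5051 (dimensionless)


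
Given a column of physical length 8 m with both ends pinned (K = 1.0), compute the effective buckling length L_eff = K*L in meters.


L_eff = K * L
= 1.0 * 8
= 8.0 m

8.0 m


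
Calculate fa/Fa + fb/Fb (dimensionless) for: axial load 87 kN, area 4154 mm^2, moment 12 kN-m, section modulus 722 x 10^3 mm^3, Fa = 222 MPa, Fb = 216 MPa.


f_a = P / A = 87000.0 / 4154 = 20.9437 MPa
f_b = M / S = 12000000.0 / 722000.0 = 16.6205 MPa
Ratio = f_a / Fa + f_b / Fb
= 20.9437 / 222 + 16.6205 / 216
= 0.1713 (dimensionless)

0.1713 (dimensionless)


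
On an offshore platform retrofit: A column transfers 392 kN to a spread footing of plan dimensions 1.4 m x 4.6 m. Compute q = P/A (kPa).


A = 1.4 * 4.6 = 6.44 m^2
q = P / A = 392 / 6.44
= 60.8696 kPa

60.8696 kPa


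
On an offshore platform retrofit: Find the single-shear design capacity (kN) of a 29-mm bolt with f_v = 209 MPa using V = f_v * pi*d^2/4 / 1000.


A = pi * d^2 / 4 = pi * 29^2 / 4 = 660.5199 mm^2
V = f_v * A / 1000 = 209 * 660.5199 / 1000
= 138.0486 kN

138.0486 kN


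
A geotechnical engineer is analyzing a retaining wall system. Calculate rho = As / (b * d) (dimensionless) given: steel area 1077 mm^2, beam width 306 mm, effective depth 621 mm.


rho = As / (b * d)
= 1077 / (306 * 621)
= 1077 / 190026
= 0.005668 (dimensionless)

0.005668 (dimensionless)


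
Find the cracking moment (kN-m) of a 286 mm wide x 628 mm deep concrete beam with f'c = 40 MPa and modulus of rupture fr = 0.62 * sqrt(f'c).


fr = 0.62 * sqrt(40) = 0.62 * 6.3246 = 3.9212 MPa
I = 286 * 628^3 / 12 = 5902876789.33 mm^4
y_t = 314.0 mm
M_cr = fr * I / y_t = 3.9212 * 5902876789.33 / 314.0 N-mm
= 73.715 kN-m

73.715 kN-m


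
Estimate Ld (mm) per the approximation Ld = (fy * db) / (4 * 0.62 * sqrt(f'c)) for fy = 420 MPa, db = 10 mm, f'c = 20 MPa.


Ld = (fy * db) / (4 * 0.62 * sqrt(f'c))
= (420 * 10) / (4 * 0.62 * sqrt(20))
= 4200 / 11.0909
= 378.69 mm

378.69 mm


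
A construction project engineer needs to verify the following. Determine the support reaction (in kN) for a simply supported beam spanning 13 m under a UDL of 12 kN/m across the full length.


Total load = w * L = 12 * 13 = 156 kN
By symmetry, each reaction R = total / 2 = 156 / 2 = 78.0 kN

78.0 kN


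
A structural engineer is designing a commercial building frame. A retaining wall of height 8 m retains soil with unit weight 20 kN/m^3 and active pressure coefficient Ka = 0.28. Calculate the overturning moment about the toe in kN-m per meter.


Pa = 0.5 * Ka * gamma * H^2
= 0.5 * 0.28 * 20 * 8^2
= 179.2 kN/m
Arm = H / 3 = 8 / 3 = 2.6667 m
Mo = Pa * arm = Pa * H / 3 = 179.2 * 8 / 3 = 477.8667 kN-m/m

477.8667 kN-m/m


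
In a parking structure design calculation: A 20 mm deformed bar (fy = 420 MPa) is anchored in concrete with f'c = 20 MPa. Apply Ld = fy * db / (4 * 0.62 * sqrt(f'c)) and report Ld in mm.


Ld = (fy * db) / (4 * 0.62 * sqrt(f'c))
= (420 * 20) / (4 * 0.62 * sqrt(20))
= 8400 / 11.0909
= 757.38 mm

757.38 mm


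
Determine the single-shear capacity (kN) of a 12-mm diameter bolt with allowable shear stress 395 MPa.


A = pi * d^2 / 4 = pi * 12^2 / 4 = 113.0973 mm^2
V = f_v * A / 1000 = 395 * 113.0973 / 1000
= 44.6734 kN

44.6734 kN


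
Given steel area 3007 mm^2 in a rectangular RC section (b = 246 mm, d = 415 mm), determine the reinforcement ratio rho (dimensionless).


rho = As / (b * d)
= 3007 / (246 * 415)
= 3007 / 102090
= 0.029454 (dimensionless)

0.029454 (dimensionless)


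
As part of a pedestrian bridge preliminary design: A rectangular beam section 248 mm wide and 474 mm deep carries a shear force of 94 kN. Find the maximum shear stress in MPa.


A = b * h = 248 * 474 = 117552 mm^2
V = 94 kN = 94000.0 N
tau_max = 1.5 * V / A = 1.5 * 94000.0 / 117552
= 1.1995 MPa

1.1995 MPa


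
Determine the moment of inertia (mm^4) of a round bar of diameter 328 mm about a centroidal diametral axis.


r = d / 2 = 328 / 2 = 164.0 mm
I = pi * r^4 / 4 = pi * 164.0^4 / 4
= 568152959.9 mm^4

568152959.9 mm^4


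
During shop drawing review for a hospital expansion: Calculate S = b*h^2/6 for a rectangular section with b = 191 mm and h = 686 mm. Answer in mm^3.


S = b * h^2 / 6
= 191 * 686^2 / 6
= 191 * 470596 / 6
= 14980639.33 mm^3

14980639.33 mm^3


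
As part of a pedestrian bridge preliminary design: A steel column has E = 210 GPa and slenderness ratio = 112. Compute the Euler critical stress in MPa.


sigma_cr = pi^2 * E / lambda^2
= 9.8696 * 210000.0 / 112^2
= 9.8696 * 210000.0 / 12544
= 165.2278 MPa

165.2278 MPa


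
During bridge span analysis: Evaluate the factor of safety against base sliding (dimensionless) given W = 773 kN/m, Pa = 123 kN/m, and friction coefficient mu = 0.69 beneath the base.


Resisting force = mu * W = 0.69 * 773 = 533.37 kN/m
FOS = Resisting / Driving = 533.37 / 123
= 4.3363 (dimensionless)

4.3363 (dimensionless)


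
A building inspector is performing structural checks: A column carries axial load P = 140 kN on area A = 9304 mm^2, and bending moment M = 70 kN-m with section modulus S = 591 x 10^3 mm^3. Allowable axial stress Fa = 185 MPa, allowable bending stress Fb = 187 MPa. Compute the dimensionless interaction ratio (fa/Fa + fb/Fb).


f_a = P / A = 140000.0 / 9304 = 15.0473 MPa
f_b = M / S = 70000000.0 / 591000.0 = 118.4433 MPa
Ratio = f_a / Fa + f_b / Fb
= 15.0473 / 185 + 118.4433 / 187
= 0.7147 (dimensionless)

0.7147 (dimensionless)


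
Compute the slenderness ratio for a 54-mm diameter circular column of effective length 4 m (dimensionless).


Radius of gyration r = d / 4 = 54 / 4 = 13.5 mm
L_eff = 4000.0 mm
Slenderness ratio = L / r = 4000.0 / 13.5 = 296.3 (dimensionless)

296.3 (dimensionless)


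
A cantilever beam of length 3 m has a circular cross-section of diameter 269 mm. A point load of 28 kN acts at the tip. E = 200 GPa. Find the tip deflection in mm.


I = pi * d^4 / 64 = pi * 269^4 / 64 = 257027160.69 mm^4
L = 3000.0 mm, P = 28000.0 N, E = 200000.0 MPa
delta = P * L^3 / (3 * E * I)
= 28000.0 * 3000.0^3 / (3 * 200000.0 * 257027160.69)
= 4.9022 mm

4.9022 mm


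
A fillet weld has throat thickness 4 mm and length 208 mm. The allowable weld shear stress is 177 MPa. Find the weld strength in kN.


Strength = throat * length * allowable stress
= 4 * 208 * 177 N
= 147264 N
= 147.26 kN

147.26 kN


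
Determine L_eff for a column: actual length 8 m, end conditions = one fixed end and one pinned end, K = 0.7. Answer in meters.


L_eff = K * L
= 0.7 * 8
= 5.6 m

5.6 m


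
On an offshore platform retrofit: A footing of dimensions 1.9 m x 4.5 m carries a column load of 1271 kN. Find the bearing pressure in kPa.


A = 1.9 * 4.5 = 8.55 m^2
q = P / A = 1271 / 8.55
= 148.655 kPa

148.655 kPa


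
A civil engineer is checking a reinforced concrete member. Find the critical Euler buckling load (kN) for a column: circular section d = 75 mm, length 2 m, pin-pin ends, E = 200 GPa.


I = pi * d^4 / 64 = 1553155.55 mm^4
L = 2000.0 mm
P_cr = pi^2 * E * I / L^2
= 9.8696 * 200000.0 * 1553155.55 / 2000.0^2
= 766451.54 N = 766.4515 kN

766.4515 kN
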